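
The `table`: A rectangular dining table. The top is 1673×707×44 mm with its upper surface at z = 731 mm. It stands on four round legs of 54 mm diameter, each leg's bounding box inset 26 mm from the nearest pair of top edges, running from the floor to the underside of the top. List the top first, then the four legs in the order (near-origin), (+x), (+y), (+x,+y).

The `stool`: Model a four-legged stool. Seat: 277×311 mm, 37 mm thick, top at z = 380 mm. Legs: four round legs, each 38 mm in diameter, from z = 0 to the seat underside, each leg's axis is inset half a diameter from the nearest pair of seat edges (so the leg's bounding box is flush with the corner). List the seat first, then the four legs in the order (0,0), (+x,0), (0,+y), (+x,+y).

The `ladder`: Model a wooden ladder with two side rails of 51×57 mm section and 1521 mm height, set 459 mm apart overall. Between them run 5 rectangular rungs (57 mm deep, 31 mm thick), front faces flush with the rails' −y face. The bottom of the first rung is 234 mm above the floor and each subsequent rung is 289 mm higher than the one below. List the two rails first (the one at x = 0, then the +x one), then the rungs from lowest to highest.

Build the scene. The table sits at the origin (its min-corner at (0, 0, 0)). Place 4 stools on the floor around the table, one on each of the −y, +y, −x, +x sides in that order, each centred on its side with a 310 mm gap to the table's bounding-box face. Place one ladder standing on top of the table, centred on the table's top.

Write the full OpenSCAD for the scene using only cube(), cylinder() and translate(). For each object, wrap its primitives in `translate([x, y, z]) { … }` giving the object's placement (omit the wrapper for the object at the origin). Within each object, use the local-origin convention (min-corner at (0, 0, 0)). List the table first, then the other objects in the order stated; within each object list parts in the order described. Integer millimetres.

translate([0, 0, 687]) cube([1673, 707, 44]);
translate([53, 53, 0]) cylinder(h = 687, r = 27);
translate([1620, 53, 0]) cylinder(h = 687, r = 27);
translate([53, 654, 0]) cylinder(h = 687, r = 27);
translate([1620, 654, 0]) cylinder(h = 687, r = 27);
translate([698, -621, 0]) {
  translate([0, 0, 343]) cube([277, 311, 37]);
  translate([19, 19, 0]) cylinder(h = 343, r = 19);
  translate([258, 19, 0]) cylinder(h = 343, r = 19);
  translate([19, 292, 0]) cylinder(h = 343, r = 19);
  translate([258, 292, 0]) cylinder(h = 343, r = 19);
}
translate([698, 1017, 0]) {
  translate([0, 0, 343]) cube([277, 311, 37]);
  translate([19, 19, 0]) cylinder(h = 343, r = 19);
  translate([258, 19, 0]) cylinder(h = 343, r = 19);
  translate([19, 292, 0]) cylinder(h = 343, r = 19);
  translate([258, 292, 0]) cylinder(h = 343, r = 19);
}
translate([-587, 198, 0]) {
  translate([0, 0, 343]) cube([277, 311, 37]);
  translate([19, 19, 0]) cylinder(h = 343, r = 19);
  translate([258, 19, 0]) cylinder(h = 343, r = 19);
  translate([19, 292, 0]) cylinder(h = 343, r = 19);
  translate([258, 292, 0]) cylinder(h = 343, r = 19);
}
translate([1983, 198, 0]) {
  translate([0, 0, 343]) cube([277, 311, 37]);
  translate([19, 19, 0]) cylinder(h = 343, r = 19);
  translate([258, 19, 0]) cylinder(h = 343, r = 19);
  translate([19, 292, 0]) cylinder(h = 343, r = 19);
  translate([258, 292, 0]) cylinder(h = 343, r = 19);
}
translate([607, 325, 731]) {
  cube([51, 57, 1521]);
  translate([408, 0, 0]) cube([51, 57, 1521]);
  translate([51, 0, 234]) cube([357, 57, 31]);
  translate([51, 0, 523]) cube([357, 57, 31]);
  translate([51, 0, 812]) cube([357, 57, 31]);
  translate([51, 0, 1101]) cube([357, 57, 31]);
  translate([51, 0, 1390]) cube([357, 57, 31]);
}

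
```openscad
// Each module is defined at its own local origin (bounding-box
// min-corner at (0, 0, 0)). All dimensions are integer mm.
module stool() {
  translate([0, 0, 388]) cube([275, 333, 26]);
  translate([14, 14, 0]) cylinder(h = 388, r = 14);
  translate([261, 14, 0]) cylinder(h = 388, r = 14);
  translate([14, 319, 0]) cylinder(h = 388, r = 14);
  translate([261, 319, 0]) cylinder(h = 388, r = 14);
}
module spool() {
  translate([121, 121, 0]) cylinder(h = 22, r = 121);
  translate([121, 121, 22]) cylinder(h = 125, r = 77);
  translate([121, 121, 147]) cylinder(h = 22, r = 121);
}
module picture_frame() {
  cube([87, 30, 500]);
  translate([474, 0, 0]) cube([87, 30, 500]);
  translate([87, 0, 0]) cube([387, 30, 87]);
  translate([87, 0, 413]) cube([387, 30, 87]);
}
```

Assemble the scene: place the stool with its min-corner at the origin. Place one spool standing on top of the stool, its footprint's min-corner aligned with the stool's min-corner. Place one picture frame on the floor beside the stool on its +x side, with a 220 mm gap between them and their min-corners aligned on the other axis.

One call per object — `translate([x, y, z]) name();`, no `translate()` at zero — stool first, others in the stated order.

stool();
translate([0, 0, 414]) spool();
translate([495, 0, 0]) picture_frame();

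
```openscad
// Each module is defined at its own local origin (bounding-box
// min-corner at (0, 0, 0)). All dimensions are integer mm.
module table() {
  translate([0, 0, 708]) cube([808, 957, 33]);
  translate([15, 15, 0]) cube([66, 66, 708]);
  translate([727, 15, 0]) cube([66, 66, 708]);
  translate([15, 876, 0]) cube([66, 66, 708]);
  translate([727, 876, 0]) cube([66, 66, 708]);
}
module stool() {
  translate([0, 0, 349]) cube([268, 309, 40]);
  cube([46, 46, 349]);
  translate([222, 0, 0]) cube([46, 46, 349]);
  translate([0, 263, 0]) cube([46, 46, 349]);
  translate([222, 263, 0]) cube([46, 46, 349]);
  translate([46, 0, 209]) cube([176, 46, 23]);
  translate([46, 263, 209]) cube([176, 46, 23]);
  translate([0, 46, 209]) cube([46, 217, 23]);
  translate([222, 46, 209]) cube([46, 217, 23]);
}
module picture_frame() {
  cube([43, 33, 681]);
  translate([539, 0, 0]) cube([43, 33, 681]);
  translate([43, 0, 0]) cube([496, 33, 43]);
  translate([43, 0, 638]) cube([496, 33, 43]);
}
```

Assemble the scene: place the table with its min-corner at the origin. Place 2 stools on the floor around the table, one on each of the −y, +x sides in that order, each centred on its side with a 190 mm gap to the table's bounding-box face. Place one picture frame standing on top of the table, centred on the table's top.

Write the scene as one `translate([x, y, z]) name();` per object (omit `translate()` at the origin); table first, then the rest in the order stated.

table();
translate([270, -499, 0]) stool();
translate([998, 324, 0]) stool();
translate([113, 462, 741]) picture_frame();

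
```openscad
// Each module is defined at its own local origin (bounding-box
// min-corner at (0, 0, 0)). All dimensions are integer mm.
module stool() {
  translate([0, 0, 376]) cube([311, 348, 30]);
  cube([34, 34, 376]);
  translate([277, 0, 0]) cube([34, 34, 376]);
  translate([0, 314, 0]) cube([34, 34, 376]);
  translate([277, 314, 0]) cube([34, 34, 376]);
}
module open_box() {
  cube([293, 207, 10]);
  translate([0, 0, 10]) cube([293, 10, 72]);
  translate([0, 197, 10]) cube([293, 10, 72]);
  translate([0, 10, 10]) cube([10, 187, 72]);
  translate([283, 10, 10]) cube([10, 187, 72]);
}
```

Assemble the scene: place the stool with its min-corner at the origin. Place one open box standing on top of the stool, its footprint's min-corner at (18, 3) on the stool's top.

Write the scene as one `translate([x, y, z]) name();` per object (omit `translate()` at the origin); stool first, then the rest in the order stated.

stool();
translate([18, 3, 406]) open_box();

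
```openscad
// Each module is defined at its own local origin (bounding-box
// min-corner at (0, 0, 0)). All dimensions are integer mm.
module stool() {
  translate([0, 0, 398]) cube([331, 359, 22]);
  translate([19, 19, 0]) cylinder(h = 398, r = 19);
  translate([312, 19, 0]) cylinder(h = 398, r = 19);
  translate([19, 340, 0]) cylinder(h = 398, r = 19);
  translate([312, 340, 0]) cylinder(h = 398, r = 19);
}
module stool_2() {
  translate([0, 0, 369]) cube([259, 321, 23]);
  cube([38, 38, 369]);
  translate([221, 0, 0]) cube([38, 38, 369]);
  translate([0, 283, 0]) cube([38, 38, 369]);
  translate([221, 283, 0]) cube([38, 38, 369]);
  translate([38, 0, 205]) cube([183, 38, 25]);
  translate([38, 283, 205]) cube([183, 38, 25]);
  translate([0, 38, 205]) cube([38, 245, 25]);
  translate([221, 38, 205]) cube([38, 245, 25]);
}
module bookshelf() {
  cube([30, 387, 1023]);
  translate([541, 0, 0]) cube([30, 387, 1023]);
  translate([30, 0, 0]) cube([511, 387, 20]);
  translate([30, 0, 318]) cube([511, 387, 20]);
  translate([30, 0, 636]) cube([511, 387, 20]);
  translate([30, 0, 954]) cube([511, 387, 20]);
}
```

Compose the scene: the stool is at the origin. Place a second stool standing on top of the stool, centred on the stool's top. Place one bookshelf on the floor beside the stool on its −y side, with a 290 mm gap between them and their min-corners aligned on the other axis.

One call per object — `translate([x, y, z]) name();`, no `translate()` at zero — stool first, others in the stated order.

stool();
translate([36, 19, 420]) stool_2();
translate([0, -677, 0]) bookshelf();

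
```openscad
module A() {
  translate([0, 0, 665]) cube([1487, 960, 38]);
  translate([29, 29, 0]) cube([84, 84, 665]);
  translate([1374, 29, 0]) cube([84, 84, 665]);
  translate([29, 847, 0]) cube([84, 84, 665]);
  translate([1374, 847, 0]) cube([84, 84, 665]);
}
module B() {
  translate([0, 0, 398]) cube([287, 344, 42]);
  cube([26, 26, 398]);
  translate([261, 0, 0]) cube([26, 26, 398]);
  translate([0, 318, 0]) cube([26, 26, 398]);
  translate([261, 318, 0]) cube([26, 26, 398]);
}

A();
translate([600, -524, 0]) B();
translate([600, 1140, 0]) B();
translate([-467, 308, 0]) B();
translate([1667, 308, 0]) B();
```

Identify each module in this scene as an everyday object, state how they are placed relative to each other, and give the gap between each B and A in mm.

A is a table. B is a stool. Four stools sit around the table at the −y, +y, −x, +x sides. The gap between each stool and the table is 180 mm.

Each stool's nearest face is 180 mm from the table's bounding box.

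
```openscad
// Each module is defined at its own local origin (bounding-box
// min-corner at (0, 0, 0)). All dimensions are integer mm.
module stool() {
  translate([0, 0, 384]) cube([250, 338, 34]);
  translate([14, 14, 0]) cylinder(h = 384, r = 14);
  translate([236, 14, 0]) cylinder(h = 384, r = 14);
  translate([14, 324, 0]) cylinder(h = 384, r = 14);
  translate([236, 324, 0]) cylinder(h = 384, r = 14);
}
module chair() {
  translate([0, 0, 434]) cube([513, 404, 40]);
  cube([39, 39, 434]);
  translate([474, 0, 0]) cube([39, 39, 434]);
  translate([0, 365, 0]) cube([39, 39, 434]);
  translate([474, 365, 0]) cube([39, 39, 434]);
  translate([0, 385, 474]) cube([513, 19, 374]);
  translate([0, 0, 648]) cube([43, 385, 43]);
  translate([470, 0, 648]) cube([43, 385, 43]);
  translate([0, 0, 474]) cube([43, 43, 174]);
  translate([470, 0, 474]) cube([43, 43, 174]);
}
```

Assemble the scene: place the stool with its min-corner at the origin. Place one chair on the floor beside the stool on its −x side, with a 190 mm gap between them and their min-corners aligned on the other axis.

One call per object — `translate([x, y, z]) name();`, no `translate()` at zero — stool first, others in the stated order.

stool();
translate([-703, 0, 0]) chair();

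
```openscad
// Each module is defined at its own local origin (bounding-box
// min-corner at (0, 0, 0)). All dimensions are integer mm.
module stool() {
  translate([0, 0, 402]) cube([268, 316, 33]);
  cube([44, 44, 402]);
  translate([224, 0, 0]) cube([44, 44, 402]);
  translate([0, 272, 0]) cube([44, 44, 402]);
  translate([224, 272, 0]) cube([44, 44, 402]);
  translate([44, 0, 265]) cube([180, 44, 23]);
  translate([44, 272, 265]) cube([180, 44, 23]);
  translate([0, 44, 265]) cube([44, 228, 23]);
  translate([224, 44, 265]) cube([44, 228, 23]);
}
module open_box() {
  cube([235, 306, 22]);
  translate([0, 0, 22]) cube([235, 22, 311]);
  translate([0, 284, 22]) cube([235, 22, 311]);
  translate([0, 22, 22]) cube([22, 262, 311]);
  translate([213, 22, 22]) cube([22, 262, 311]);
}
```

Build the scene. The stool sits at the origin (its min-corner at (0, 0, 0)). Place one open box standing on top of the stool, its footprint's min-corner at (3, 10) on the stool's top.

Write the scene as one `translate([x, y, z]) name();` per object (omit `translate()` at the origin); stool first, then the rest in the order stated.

stool();
translate([3, 10, 435]) open_box();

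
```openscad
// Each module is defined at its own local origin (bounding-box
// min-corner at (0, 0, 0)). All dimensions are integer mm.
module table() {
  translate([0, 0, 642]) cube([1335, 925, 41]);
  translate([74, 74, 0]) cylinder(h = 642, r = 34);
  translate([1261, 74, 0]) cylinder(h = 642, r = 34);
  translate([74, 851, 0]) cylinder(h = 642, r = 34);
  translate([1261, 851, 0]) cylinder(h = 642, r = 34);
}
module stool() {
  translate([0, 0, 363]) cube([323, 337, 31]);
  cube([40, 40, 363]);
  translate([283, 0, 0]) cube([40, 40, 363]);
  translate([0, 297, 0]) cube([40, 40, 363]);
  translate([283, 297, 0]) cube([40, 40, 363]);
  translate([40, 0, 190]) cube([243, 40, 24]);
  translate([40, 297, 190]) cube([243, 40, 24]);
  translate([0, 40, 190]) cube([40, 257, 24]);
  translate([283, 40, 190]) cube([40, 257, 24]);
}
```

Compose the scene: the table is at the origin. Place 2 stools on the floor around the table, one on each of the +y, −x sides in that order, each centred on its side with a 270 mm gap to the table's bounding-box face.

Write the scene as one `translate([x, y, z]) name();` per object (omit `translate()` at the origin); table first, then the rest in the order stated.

table();
translate([506, 1195, 0]) stool();
translate([-593, 294, 0]) stool();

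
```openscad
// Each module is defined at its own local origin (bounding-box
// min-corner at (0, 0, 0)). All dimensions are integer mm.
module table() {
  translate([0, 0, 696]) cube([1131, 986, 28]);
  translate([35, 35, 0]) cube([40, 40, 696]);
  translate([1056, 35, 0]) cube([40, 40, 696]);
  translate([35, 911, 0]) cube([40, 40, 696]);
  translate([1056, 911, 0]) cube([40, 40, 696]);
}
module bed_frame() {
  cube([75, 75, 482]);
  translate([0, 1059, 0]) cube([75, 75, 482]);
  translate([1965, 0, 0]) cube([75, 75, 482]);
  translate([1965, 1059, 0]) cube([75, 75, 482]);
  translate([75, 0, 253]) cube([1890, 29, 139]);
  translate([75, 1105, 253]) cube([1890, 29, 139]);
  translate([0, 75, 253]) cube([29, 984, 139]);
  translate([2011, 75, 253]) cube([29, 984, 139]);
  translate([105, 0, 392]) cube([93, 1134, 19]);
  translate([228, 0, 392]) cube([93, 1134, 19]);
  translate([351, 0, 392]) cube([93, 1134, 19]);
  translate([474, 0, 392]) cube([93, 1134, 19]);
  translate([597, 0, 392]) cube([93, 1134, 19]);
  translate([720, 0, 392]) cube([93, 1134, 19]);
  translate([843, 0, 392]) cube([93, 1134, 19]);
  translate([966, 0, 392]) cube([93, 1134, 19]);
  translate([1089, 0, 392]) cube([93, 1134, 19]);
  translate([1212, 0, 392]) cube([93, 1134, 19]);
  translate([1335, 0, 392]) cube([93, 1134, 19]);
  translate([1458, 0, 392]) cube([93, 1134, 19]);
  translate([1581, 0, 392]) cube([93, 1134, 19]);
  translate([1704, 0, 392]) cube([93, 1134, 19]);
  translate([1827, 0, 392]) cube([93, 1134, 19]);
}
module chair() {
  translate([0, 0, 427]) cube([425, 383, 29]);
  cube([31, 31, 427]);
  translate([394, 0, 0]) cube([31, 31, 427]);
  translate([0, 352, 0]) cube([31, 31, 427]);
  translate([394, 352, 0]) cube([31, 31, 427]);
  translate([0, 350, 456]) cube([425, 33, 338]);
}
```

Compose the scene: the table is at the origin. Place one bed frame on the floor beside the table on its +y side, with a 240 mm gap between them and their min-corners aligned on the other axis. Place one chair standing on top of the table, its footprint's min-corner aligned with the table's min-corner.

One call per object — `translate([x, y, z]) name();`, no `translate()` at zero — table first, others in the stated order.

table();
translate([0, 1226, 0]) bed_frame();
translate([0, 0, 724]) chair();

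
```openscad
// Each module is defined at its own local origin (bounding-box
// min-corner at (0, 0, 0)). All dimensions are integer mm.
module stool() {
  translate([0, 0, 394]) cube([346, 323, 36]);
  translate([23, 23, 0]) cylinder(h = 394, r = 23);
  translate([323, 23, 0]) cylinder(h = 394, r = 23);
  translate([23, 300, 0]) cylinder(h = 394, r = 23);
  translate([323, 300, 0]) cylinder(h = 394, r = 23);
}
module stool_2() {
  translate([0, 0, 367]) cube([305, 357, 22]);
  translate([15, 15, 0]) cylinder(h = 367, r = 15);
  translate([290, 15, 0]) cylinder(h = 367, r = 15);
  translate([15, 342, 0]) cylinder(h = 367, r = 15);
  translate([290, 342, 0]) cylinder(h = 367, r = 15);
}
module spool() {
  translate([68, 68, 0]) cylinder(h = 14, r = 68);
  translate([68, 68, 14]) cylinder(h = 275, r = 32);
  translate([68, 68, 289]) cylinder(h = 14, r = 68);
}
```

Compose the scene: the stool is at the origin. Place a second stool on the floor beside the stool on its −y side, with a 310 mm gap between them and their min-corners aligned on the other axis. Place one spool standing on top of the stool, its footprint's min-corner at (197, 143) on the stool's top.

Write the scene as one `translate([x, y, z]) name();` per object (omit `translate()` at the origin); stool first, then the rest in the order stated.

stool();
translate([0, -667, 0]) stool_2();
translate([197, 143, 430]) spool();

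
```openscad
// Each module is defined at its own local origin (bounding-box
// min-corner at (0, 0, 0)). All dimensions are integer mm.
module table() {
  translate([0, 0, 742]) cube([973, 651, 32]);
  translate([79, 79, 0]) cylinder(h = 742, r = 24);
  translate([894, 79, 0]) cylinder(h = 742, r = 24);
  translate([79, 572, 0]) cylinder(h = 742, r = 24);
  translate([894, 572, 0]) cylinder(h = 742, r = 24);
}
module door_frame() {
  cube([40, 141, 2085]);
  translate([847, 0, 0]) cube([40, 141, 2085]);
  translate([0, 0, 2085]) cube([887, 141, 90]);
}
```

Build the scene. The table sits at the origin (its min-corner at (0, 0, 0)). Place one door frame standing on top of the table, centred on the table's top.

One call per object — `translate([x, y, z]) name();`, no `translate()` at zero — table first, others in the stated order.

table();
translate([43, 255, 774]) door_frame();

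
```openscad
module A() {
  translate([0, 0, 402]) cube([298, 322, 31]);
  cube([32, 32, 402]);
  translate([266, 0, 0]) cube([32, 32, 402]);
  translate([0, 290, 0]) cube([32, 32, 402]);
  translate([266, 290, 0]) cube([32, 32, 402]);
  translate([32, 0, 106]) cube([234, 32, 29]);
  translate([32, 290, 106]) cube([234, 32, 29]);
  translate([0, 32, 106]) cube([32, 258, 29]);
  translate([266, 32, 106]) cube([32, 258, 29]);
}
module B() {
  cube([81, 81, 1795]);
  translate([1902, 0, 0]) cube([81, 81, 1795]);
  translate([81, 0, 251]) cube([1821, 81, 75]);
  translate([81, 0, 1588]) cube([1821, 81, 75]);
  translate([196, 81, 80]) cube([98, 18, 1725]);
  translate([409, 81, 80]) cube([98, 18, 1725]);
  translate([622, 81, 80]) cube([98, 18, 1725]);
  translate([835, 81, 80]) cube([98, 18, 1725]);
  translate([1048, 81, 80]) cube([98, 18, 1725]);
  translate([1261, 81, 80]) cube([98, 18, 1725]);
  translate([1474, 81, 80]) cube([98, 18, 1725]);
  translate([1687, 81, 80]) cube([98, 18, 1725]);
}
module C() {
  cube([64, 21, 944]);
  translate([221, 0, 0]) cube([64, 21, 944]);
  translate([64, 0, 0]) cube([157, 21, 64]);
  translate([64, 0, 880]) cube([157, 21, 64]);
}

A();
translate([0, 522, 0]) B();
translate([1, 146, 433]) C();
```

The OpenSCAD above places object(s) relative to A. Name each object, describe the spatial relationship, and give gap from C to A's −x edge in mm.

A is a stool. B is a fence section. C is a picture frame. The fence section is on the floor beside the stool on its +y side. The picture frame is on top of the stool. The gap from the picture frame to the stool's −x edge is 1 mm.

The picture frame's min-x is at 1; the stool's min-x is 0; gap = 1 mm.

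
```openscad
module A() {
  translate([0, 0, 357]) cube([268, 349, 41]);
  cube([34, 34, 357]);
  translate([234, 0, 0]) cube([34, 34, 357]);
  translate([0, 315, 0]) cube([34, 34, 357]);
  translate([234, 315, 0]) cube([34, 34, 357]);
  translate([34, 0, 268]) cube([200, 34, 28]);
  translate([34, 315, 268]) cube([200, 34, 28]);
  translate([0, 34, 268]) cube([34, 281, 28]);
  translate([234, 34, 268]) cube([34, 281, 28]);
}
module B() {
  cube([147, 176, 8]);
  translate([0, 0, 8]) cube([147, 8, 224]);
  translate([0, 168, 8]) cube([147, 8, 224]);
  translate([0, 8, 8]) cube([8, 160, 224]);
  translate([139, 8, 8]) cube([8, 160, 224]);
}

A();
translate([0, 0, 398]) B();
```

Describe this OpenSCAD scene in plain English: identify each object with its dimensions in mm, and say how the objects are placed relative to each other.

A is a four-legged stool. The seat is a 268×349×41 mm slab whose top surface is at z = 398 mm; four square legs, each 34×34 mm in cross-section, run from the floor (z = 0) to the underside of the seat, each flush with a corner of the seat. Four stretchers, 34 mm wide and 28 mm tall, connect adjacent legs with their undersides at z = 268 mm, each running between the inner faces of the legs it joins and aligned with the legs' outer faces on the other axis.

B is an open-topped rectangular box: outside dimensions 147×176×232 mm, with a uniform wall and base thickness of 8 mm. The base is a full 147×176 slab on the floor; four walls sit on top of the base. The front and back walls (the −y and +y sides) span the full width; the two side walls fit between them.

The open box is on top of the stool.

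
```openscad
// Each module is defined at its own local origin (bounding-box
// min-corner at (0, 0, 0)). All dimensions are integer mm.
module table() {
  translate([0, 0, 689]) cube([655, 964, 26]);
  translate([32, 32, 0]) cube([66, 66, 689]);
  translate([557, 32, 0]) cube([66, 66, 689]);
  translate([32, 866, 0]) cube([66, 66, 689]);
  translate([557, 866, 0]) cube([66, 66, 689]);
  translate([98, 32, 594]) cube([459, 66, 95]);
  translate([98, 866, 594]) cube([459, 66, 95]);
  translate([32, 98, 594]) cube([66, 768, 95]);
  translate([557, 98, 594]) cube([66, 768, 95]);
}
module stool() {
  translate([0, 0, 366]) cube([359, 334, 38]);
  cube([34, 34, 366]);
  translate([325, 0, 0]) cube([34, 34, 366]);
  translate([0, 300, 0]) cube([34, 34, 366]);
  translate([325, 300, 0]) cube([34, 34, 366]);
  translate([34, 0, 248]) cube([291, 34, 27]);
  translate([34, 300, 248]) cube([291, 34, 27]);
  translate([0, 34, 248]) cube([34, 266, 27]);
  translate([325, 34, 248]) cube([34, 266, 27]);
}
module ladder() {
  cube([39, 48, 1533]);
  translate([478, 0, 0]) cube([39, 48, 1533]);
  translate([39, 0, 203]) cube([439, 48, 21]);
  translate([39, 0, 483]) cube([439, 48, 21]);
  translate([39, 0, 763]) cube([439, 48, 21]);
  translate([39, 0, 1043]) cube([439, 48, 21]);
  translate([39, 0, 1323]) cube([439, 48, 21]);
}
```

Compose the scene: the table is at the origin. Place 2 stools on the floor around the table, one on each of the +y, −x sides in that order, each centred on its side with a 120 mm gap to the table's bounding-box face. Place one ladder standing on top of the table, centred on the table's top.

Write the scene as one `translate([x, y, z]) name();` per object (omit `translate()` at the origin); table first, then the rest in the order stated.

table();
translate([148, 1084, 0]) stool();
translate([-479, 315, 0]) stool();
translate([69, 458, 715]) ladder();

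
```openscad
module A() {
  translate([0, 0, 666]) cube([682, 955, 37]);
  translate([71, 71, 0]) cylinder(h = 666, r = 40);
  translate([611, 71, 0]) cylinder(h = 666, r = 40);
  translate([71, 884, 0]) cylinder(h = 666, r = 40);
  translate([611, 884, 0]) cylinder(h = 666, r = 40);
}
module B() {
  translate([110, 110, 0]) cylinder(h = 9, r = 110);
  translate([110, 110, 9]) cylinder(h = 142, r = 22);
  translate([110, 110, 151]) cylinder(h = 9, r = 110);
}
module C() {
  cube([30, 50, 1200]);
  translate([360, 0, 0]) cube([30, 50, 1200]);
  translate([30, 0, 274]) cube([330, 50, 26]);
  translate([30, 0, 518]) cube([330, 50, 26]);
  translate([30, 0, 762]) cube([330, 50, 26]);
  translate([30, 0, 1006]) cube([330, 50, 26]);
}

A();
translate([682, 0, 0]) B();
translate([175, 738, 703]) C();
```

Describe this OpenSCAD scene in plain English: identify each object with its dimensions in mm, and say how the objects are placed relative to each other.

A is a table: top 682 mm (x) × 955 mm (y), 37 mm thick, upper face at z = 703 mm, on four round legs of 80 mm diameter, each leg's bounding box inset 31 mm from the nearest pair of top edges, running from z = 0 to the bottom of the top.

B is a spool: two coaxial disc flanges of radius 110 mm and thickness 9 mm, joined by a core cylinder of radius 22 mm and height 142 mm. The lower flange rests on z = 0 and the three cylinders share a vertical axis.

C is a wooden ladder with two side rails of 30×50 mm section and 1200 mm height, set 390 mm apart overall. Between them run 4 rectangular rungs (50 mm deep, 26 mm thick), front faces flush with the rails' −y face. The bottom of the first rung is 274 mm above the floor and each subsequent rung is 244 mm higher than the one below.

The spool is against the table's +x side, with their −y faces flush. The ladder is on top of the table.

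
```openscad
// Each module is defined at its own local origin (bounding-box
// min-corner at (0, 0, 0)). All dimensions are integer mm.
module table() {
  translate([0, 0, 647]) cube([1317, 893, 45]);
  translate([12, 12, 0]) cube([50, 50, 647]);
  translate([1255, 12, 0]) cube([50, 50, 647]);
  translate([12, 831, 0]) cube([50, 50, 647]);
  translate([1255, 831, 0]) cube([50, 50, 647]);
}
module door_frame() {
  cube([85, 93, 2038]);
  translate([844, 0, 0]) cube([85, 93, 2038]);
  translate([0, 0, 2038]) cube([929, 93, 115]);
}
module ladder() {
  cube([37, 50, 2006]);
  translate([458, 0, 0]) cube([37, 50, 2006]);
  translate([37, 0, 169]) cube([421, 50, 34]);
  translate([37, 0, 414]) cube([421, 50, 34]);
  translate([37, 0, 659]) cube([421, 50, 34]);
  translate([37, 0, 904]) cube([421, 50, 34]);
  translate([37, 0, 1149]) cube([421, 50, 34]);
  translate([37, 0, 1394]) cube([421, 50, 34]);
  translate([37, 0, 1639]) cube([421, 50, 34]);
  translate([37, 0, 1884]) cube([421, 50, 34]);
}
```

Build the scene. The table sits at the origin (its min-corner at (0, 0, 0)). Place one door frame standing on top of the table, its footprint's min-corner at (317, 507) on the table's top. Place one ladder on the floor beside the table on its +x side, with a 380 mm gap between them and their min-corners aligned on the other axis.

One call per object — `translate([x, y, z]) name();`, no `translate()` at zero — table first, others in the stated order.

table();
translate([317, 507, 692]) door_frame();
translate([1697, 0, 0]) ladder();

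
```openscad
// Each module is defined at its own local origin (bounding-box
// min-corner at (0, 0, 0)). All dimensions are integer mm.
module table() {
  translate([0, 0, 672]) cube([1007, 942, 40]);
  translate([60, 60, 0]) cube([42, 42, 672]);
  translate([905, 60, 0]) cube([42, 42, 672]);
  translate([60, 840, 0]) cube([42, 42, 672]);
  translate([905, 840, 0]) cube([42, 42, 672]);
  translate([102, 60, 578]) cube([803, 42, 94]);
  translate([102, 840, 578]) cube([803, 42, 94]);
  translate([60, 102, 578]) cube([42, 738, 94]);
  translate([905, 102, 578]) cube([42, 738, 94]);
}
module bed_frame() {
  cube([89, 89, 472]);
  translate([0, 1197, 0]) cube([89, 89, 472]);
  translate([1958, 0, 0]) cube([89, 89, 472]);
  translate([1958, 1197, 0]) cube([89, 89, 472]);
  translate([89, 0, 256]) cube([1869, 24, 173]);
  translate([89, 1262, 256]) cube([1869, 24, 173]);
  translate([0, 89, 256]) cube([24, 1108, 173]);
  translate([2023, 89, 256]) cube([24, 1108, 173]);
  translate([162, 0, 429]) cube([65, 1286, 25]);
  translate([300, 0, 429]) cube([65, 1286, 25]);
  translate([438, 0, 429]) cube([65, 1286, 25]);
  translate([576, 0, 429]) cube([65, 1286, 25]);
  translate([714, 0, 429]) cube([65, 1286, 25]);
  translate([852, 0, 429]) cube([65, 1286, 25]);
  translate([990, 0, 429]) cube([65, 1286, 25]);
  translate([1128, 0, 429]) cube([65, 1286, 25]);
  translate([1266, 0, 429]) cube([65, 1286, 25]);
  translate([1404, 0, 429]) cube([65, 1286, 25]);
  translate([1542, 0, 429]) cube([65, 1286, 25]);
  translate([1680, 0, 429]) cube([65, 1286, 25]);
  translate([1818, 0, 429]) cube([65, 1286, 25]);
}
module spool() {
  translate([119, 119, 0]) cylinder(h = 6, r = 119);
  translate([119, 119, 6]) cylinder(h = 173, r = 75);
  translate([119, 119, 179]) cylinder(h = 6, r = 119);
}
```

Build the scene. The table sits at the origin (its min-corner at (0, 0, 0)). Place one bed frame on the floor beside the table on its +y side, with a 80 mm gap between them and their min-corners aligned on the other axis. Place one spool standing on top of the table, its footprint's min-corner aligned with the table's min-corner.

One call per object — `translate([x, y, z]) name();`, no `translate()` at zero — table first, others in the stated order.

table();
translate([0, 1022, 0]) bed_frame();
translate([0, 0, 712]) spool();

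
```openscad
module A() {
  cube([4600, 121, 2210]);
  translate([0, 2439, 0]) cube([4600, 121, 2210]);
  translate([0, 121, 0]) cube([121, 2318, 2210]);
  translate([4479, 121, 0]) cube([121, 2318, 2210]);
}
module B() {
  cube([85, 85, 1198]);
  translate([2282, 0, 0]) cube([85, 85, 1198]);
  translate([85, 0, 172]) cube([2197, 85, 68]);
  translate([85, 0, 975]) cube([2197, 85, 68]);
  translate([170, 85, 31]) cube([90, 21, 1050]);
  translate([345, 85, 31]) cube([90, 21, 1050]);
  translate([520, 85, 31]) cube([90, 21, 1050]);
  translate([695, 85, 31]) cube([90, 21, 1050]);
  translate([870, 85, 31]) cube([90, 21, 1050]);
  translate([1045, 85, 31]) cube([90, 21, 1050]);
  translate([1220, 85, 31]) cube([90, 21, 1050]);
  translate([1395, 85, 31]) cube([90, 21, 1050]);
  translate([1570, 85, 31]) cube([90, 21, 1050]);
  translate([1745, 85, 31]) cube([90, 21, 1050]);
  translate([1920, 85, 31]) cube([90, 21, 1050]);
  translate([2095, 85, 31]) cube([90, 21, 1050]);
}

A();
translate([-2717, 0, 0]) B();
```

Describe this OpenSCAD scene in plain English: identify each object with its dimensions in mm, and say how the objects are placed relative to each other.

A is the wall frame of a small rectangular building: four walls, each 2210 mm tall and 121 mm thick, enclosing a footprint 4600 mm (x) by 2560 mm (y) outside-to-outside, with no floor or roof. The front and back walls (the −y and +y sides) span the full width; the two side walls fit between them.

B is a fence section. Two 85×85 mm posts, 1198 mm tall, stand on the floor with a clear span of 2197 mm between their inner faces. Two horizontal rails of 85×68 mm section span the gap between the posts with their undersides at z = 172 mm and z = 975 mm, flush with the posts' −y face. 12 pickets, each 90 mm wide, 21 mm thick and 1050 mm tall, are fixed to the +y face of the rails with their bottoms at z = 31 mm, evenly spaced across the span with equal gaps (rounded down to the nearest mm) at the −x end and between each pair — any rounding remainder accumulates at the +x end.

The fence section is on the floor beside the house frame on its −x side.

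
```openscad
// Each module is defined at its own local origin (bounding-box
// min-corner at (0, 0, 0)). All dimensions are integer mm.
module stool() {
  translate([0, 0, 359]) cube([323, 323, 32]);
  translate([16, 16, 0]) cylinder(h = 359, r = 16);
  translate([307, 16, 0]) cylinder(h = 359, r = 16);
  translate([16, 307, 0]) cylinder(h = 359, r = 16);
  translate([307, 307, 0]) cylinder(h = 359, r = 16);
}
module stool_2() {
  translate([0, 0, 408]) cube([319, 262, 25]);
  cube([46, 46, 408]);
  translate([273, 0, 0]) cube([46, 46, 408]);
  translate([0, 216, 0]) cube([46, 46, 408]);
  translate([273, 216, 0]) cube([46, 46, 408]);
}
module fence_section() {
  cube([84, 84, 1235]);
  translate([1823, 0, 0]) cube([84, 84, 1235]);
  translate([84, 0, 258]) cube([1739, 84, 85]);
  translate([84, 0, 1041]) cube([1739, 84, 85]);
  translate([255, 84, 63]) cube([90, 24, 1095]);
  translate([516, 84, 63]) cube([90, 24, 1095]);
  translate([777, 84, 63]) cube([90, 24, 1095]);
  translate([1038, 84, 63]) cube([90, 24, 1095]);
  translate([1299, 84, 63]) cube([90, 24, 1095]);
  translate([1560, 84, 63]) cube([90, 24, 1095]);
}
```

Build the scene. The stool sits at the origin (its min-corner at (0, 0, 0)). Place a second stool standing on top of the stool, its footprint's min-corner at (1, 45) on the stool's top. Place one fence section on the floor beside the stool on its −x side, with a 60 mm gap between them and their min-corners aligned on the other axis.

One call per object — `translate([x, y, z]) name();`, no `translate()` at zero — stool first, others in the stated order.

stool();
translate([1, 45, 391]) stool_2();
translate([-1967, 0, 0]) fence_section();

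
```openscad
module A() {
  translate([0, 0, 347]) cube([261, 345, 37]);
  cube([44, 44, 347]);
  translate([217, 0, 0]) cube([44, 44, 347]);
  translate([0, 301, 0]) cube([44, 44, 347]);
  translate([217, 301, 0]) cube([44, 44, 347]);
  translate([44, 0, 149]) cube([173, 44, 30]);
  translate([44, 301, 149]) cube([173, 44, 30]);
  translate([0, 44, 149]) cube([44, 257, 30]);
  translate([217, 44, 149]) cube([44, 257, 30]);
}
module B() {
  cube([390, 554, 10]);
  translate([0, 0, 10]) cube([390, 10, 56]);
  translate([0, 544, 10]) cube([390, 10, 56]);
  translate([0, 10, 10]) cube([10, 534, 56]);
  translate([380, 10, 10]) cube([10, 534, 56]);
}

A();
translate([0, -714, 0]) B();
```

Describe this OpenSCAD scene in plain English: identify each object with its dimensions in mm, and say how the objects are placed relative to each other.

A is a simple wooden stool: a rectangular seat 261 mm (x) by 345 mm (y), 37 mm thick, top face at z = 384 mm, on four square legs, each 44×44 mm in cross-section. The legs rest on z = 0, each flush with a corner of the seat. Four stretchers, 44 mm wide and 30 mm tall, connect adjacent legs with their undersides at z = 149 mm, each running between the inner faces of the legs it joins and aligned with the legs' outer faces on the other axis.

B is an open storage box with external size 390×554×66 mm and wall thickness 10 mm (the base is also 10 mm thick). The base covers the whole footprint; the four walls stand on the base, with the y-facing walls full-width and the x-facing walls fitting between their inner faces.

The open box is on the floor beside the stool on its −y side.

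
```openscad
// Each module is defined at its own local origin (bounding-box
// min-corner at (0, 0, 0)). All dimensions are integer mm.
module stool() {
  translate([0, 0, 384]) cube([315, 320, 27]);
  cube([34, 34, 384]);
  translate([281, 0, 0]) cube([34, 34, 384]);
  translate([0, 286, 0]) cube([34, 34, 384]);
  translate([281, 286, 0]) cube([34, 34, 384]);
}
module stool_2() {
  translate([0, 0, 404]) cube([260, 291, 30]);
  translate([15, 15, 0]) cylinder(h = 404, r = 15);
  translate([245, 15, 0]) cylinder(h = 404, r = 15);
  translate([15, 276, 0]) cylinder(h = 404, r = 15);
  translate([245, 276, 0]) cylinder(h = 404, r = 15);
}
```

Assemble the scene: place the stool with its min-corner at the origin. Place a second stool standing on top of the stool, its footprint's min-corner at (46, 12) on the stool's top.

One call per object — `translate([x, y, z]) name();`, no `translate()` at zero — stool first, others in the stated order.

stool();
translate([46, 12, 411]) stool_2();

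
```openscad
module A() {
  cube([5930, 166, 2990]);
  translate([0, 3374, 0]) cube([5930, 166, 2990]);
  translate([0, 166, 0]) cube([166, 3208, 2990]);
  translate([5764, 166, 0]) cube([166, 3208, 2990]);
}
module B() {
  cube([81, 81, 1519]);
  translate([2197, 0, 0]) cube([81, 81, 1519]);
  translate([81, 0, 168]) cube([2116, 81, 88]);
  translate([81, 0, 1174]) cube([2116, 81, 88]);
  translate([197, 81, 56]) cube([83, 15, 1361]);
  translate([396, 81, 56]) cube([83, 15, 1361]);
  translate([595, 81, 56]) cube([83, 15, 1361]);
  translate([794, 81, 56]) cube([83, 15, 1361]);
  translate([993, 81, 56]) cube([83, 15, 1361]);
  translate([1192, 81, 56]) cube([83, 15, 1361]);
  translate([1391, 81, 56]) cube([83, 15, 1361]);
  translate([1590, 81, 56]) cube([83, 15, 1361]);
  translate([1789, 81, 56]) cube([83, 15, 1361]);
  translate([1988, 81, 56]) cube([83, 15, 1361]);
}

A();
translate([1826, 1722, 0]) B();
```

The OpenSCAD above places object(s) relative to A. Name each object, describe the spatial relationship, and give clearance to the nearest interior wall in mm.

Clearances: x = 1660, y = 1556; minimum 1556 mm.

A is a house frame. B is a fence section. The fence section sits inside the house frame, centred. The clearance to the nearest interior wall is 1556 mm.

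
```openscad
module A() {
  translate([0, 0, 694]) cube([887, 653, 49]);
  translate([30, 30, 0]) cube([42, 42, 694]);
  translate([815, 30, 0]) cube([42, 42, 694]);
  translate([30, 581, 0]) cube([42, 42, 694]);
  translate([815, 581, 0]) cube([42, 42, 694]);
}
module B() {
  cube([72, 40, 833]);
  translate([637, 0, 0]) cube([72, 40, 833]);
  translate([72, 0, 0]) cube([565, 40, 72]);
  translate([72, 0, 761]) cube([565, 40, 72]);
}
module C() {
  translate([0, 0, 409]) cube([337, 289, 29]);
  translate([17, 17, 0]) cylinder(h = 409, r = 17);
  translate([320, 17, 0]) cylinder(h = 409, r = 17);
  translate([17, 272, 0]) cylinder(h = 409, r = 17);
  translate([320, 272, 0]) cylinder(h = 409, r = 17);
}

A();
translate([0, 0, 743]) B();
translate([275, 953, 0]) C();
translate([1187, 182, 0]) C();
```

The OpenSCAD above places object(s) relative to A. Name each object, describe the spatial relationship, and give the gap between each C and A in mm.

Each stool's nearest face is 300 mm from the table's bounding box.

A is a table. B is a picture frame. C is a stool. The picture frame is on top of the table. Two stools sit around the table at the +y, +x sides. The gap between each stool and the table is 300 mm.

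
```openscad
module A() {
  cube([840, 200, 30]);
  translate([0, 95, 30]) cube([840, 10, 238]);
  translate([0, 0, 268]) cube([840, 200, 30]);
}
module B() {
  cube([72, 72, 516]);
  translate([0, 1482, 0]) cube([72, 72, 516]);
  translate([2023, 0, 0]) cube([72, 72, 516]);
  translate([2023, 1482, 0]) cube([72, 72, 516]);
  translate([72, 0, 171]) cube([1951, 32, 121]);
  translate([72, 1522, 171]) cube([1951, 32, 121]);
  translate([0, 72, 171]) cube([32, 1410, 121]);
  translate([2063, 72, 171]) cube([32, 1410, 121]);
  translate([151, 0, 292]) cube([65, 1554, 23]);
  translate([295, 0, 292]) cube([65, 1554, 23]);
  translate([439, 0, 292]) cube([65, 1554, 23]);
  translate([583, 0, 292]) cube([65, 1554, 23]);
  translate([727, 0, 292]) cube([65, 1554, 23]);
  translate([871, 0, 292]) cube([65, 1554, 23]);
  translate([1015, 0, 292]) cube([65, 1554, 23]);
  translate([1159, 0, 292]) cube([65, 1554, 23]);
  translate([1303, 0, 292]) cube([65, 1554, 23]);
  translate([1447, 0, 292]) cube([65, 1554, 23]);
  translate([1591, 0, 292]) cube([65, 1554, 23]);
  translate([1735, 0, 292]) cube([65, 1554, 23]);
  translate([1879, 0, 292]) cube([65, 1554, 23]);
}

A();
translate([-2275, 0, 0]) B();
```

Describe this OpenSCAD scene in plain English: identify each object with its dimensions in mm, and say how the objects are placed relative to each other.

A is an I-beam lying along x, 840 mm long. Overall section height 298 mm. Two flanges 200 mm wide (y) and 30 mm thick, one on the floor and one at the top; a web 10 mm thick runs between them, centred on the flange width.

B is a bed frame 2095 mm long (x) by 1554 mm wide (y). Four 72×72 mm corner posts, 516 mm tall, at the corners of the footprint. Four rails of 32 mm thickness and 121 mm height run between adjacent posts with their undersides at z = 171 mm, their outer faces flush with the outside of the frame (the two x-running rails run between the posts' inner faces; the two y-running rails run between the posts' inner faces). 13 slats, each 65 mm wide (x) and 23 mm thick, lie across the top of the two x-running rails, running the full 1554 mm width of the frame in y; the slats are evenly spaced along x between the inner faces of the end posts with equal gaps (rounded down to the nearest mm) at the −x end and between each pair — any rounding remainder accumulates at the +x end.

The bed frame is on the floor beside the I-beam on its −x side.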